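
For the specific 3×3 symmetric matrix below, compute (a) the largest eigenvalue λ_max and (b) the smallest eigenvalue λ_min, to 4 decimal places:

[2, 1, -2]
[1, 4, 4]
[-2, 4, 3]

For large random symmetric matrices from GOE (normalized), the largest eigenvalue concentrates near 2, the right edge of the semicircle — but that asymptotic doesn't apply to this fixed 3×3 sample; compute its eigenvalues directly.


Since M is real symmetric, all three eigenvalues are real; they are the roots of det(λI − M) = λ³ − (tr M) λ² + s λ − det M, where s is the sum of the principal 2×2 minors.
tr M = 2 + 4 + 3 = 9.
s = (2·4 − 1²) + (2·3 − (-2)²) + (4·3 − 4²) = 7 + 2 + (-4) = 5.
det M (expand along row 1) = 2·(-4) − 1·11 + (-2)·12 = -43.
Characteristic polynomial: λ³ − 9λ² + 5λ + 43 = 0.
Substitute λ = y + (tr M)/3 = y + 3.000000 to remove the quadratic term: y³ + p·y + q = 0 with p = s − (tr M)²/3 = -22.000000 and q = −2(tr M)³/27 + (tr M)·s/3 − det M = 4.000000.
Three real roots ⇒ use the trigonometric (Viète) form: r = 2√(−p/3) = 5.416026, φ = arccos(3q/(p·r)) = arccos(-0.100711) = 1.671679 rad.
y_k = r·cos(φ/3 − 2πk/3) for k = 0, 1, 2 gives y = 4.596718, 0.182093, -4.778810.
λ_k = y_k + 3.000000 gives λ = 7.5967, 3.1821, -1.7788 (check: the sum is 9.0000 = tr M).

Hence λ_max = 7.5967 and λ_min = -1.7788.


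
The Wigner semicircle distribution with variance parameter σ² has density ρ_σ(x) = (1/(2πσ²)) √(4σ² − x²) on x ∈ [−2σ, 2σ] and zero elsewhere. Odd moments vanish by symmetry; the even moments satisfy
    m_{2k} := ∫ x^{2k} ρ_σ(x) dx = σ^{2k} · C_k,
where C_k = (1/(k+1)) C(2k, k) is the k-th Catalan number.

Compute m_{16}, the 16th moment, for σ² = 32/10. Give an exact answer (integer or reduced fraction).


By the scaled semicircle moment identity, m_{2k} = σ^{2k} · C_k with k = 8.
C_8 = (1/(k+1)) · C(2k, k) = (1/9) · C(16, 8) = (1/9) · 12870 = 1430.
σ^{2k} = (σ²)^k = (32/10)^8 = 4294967296/390625.

Therefore m_{16} = σ^{16} · C_8 = (4294967296/390625) · 1430 = 1228360646656/78125.


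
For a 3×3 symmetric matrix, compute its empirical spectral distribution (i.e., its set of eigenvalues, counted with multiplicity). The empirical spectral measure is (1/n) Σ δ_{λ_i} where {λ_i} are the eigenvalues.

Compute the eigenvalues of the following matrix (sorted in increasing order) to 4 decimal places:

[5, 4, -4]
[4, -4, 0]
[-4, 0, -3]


Since M is real symmetric, all three eigenvalues are real; they are the roots of det(λI − M) = λ³ − (tr M) λ² + s λ − det M, where s is the sum of the principal 2×2 minors.
tr M = 5 + (-4) + (-3) = -2.
s = (5·(-4) − 4²) + (5·(-3) − (-4)²) + ((-4)·(-3) − 0²) = -36 + (-31) + 12 = -55.
det M (expand along row 1) = 5·12 − 4·(-12) + (-4)·(-16) = 172.
Characteristic polynomial: λ³ + 2λ² − 55λ − 172 = 0.
Substitute λ = y + (tr M)/3 = y − 0.666667 to remove the quadratic term: y³ + p·y + q = 0 with p = s − (tr M)²/3 = -56.333333 and q = −2(tr M)³/27 + (tr M)·s/3 − det M = -134.740741.
Three real roots ⇒ use the trigonometric (Viète) form: r = 2√(−p/3) = 8.666667, φ = arccos(3q/(p·r)) = arccos(0.827947) = 0.595359 rad.
y_k = r·cos(φ/3 − 2πk/3) for k = 0, 1, 2 gives y = 8.496564, -2.768540, -5.728024.
λ_k = y_k − 0.666667 gives λ = 7.8299, -3.4352, -6.3947 (check: the sum is -2.0000 = tr M).

Eigenvalues sorted in increasing order: [-6.3947, -3.4352, 7.8299].


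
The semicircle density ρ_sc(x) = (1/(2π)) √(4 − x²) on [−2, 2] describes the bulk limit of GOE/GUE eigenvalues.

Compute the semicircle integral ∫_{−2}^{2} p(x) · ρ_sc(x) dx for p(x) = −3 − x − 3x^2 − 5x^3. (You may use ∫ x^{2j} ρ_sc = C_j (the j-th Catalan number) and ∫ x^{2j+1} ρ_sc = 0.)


Write p(x) = Σ a_i x^i, split into monomials and integrate each against ρ_sc separately.
Using ∫ x^{2j} ρ_sc = C_j = (1/(j+1)) C(2j, j) (Catalan numbers) and ∫ x^{2j+1} ρ_sc = 0 (odd monomials vanish by symmetry):
  i = 0 (even): a_0 · C_{0} = -3 · 1 = -3
  i = 1 (odd): ∫ x^1 ρ_sc = 0 (vanishes)
  i = 2 (even): a_2 · C_{1} = -3 · 1 = -3
  i = 3 (odd): ∫ x^3 ρ_sc = 0 (vanishes)

Summing the contributions: ∫_{−2}^{2} p(x) ρ_sc(x) dx = (-3) + (-3) = -6.


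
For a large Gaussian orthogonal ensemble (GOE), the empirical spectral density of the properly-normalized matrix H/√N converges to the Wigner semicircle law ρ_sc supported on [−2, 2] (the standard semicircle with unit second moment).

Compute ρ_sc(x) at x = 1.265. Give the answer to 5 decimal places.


ρ_sc(x) = (1/(2π)) √(4 − x²). With x = 1.265:
  4 − x² = 4 − (1.265)² = 4 − 1.600225 = 2.399775.
  √(4 − x²) = 1.549121.
  1/(2π) = 0.159155.
  ρ_sc(1.265) = 0.159155 · 1.549121 = 0.246550.

Rounded to 5 decimal places: ρ_sc(1.265) ≈ 0.24655.


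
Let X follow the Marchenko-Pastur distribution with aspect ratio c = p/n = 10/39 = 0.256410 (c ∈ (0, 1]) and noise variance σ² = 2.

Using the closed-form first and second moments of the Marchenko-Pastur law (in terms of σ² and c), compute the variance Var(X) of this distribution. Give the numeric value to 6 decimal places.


Recall the MP moments m_1 = E[X] = σ² and m_2 = E[X²] = σ⁴ (1 + c).
m_1 = E[X] = σ² = 2, so m_1² = 4.
m_2 = E[X²] = σ⁴ (1 + c) = 4 · (1 + 0.256410) = 4 · 1.256410 = 5.025641.
(Note m_2 − m_1² simplifies to c · σ⁴ = 0.256410 · 4.)

Var(X) = m_2 − m_1² = 5.025641 − 4 = 1.025641.


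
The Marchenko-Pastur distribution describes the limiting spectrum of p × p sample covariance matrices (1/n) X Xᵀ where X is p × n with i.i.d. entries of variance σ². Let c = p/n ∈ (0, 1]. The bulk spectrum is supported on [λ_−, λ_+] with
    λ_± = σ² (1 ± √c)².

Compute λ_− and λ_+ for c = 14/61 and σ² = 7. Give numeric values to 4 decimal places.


c = 14/61 = 0.229508; √c = 0.479070.
λ_− = σ² (1 − √c)² = 7 · (1 − 0.479070)² = 7 · (0.520930)² = 1.899575.
λ_+ = σ² (1 + √c)² = 7 · (1 + 0.479070)² = 7 · (1.479070)² = 15.313539.

Rounded to 4 decimal places: λ_− ≈ 1.8996, λ_+ ≈ 15.3135.


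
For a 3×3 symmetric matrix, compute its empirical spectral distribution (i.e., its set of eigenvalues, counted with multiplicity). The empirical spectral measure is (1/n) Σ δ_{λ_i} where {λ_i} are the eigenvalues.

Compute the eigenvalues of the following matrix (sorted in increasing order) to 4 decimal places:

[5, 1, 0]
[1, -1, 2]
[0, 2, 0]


Since M is real symmetric, all three eigenvalues are real; they are the roots of det(λI − M) = λ³ − (tr M) λ² + s λ − det M, where s is the sum of the principal 2×2 minors.
tr M = 5 + (-1) + 0 = 4.
s = (5·(-1) − 1²) + (5·0 − 0²) + ((-1)·0 − 2²) = -6 + 0 + (-4) = -10.
det M (expand along row 1) = 5·(-4) − 1·0 + 0·2 = -20.
Characteristic polynomial: λ³ − 4λ² − 10λ + 20 = 0.
Substitute λ = y + (tr M)/3 = y + 1.333333 to remove the quadratic term: y³ + p·y + q = 0 with p = s − (tr M)²/3 = -15.333333 and q = −2(tr M)³/27 + (tr M)·s/3 − det M = 1.925926.
Three real roots ⇒ use the trigonometric (Viète) form: r = 2√(−p/3) = 4.521553, φ = arccos(3q/(p·r)) = arccos(-0.083337) = 1.654230 rad.
y_k = r·cos(φ/3 − 2πk/3) for k = 0, 1, 2 gives y = 3.851399, 0.125733, -3.977133.
λ_k = y_k + 1.333333 gives λ = 5.1847, 1.4591, -2.6438 (check: the sum is 4.0000 = tr M).

Eigenvalues sorted in increasing order: [-2.6438, 1.4591, 5.1847].


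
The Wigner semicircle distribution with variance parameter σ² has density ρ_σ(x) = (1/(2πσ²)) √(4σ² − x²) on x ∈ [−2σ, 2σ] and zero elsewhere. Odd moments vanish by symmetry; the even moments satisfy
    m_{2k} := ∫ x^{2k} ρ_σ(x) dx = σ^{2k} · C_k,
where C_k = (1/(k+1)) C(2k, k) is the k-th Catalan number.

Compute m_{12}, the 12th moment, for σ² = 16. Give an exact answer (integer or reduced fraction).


By the scaled semicircle moment identity, m_{2k} = σ^{2k} · C_k with k = 6.
C_6 = (1/(k+1)) · C(2k, k) = (1/7) · C(12, 6) = (1/7) · 924 = 132.
σ^{2k} = (σ²)^k = (16)^6 = 16777216.

Therefore m_{12} = σ^{12} · C_6 = 16777216 · 132 = 2214592512.


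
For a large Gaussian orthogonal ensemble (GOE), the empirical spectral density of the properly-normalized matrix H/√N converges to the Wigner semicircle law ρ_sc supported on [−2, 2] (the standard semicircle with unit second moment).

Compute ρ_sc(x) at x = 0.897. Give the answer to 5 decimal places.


ρ_sc(x) = (1/(2π)) √(4 − x²). With x = 0.897:
  4 − x² = 4 − (0.897)² = 4 − 0.804609 = 3.195391.
  √(4 − x²) = 1.787566.
  1/(2π) = 0.159155.
  ρ_sc(0.897) = 0.159155 · 1.787566 = 0.284500.

Rounded to 5 decimal places: ρ_sc(0.897) ≈ 0.28450.


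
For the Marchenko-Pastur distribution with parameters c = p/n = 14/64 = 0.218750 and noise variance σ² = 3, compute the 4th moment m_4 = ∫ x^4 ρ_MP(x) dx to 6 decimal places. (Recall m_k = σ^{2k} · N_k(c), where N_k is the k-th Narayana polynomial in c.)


E[X⁴] = σ⁸ (1 + 6c + 6c² + c³) (fourth MP moment). With σ² = 3 (so σ⁸ = 81) and c = 14/64 = 0.218750: E[X⁴] = 81 · (1 + 6·0.218750 + 6·(0.218750)² + (0.218750)³) = 81 · 2.610077.

So E[X^4] = 211.416229.


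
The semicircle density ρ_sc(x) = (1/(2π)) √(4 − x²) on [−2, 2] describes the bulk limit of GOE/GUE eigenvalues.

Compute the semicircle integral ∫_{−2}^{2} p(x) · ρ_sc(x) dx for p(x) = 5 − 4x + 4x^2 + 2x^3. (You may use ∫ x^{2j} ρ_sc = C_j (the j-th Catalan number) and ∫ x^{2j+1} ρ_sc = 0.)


Write p(x) = Σ a_i x^i, split into monomials and integrate each against ρ_sc separately.
Using ∫ x^{2j} ρ_sc = C_j = (1/(j+1)) C(2j, j) (Catalan numbers) and ∫ x^{2j+1} ρ_sc = 0 (odd monomials vanish by symmetry):
  i = 0 (even): a_0 · C_{0} = 5 · 1 = 5
  i = 1 (odd): ∫ x^1 ρ_sc = 0 (vanishes)
  i = 2 (even): a_2 · C_{1} = 4 · 1 = 4
  i = 3 (odd): ∫ x^3 ρ_sc = 0 (vanishes)

Summing the contributions: ∫_{−2}^{2} p(x) ρ_sc(x) dx = 5 + 4 = 9.


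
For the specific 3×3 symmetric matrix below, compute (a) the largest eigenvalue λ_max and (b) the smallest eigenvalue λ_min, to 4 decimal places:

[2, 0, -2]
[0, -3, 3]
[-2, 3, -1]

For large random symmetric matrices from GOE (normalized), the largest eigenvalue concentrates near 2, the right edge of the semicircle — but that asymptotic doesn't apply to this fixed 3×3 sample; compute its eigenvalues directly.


Since M is real symmetric, all three eigenvalues are real; they are the roots of det(λI − M) = λ³ − (tr M) λ² + s λ − det M, where s is the sum of the principal 2×2 minors.
tr M = 2 + (-3) + (-1) = -2.
s = (2·(-3) − 0²) + (2·(-1) − (-2)²) + ((-3)·(-1) − 3²) = -6 + (-6) + (-6) = -18.
det M (expand along row 1) = 2·(-6) − 0·6 + (-2)·(-6) = 0.
Characteristic polynomial: λ³ + 2λ² − 18λ = 0.
Substitute λ = y + (tr M)/3 = y − 0.666667 to remove the quadratic term: y³ + p·y + q = 0 with p = s − (tr M)²/3 = -19.333333 and q = −2(tr M)³/27 + (tr M)·s/3 − det M = 12.592593.
Three real roots ⇒ use the trigonometric (Viète) form: r = 2√(−p/3) = 5.077182, φ = arccos(3q/(p·r)) = arccos(-0.384864) = 1.965856 rad.
y_k = r·cos(φ/3 − 2πk/3) for k = 0, 1, 2 gives y = 4.025566, 0.666667, -4.692232.
λ_k = y_k − 0.666667 gives λ = 3.3589, 0.0000, -5.3589 (check: the sum is -2.0000 = tr M).

Hence λ_max = 3.3589 and λ_min = -5.3589.


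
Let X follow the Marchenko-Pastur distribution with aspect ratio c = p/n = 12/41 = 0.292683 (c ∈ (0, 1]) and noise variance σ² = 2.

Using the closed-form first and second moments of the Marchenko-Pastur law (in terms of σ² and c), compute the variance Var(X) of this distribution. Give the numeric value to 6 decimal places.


Recall the MP moments m_1 = E[X] = σ² and m_2 = E[X²] = σ⁴ (1 + c).
m_1 = E[X] = σ² = 2, so m_1² = 4.
m_2 = E[X²] = σ⁴ (1 + c) = 4 · (1 + 0.292683) = 4 · 1.292683 = 5.170732.
(Note m_2 − m_1² simplifies to c · σ⁴ = 0.292683 · 4.)

Var(X) = m_2 − m_1² = 5.170732 − 4 = 1.170732.


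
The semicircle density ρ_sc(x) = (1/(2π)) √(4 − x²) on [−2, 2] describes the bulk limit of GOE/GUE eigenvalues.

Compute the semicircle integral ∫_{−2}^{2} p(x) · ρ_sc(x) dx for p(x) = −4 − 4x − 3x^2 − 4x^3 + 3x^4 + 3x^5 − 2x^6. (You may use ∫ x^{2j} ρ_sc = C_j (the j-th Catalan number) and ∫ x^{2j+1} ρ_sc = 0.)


Write p(x) = Σ a_i x^i, split into monomials and integrate each against ρ_sc separately.
Using ∫ x^{2j} ρ_sc = C_j = (1/(j+1)) C(2j, j) (Catalan numbers) and ∫ x^{2j+1} ρ_sc = 0 (odd monomials vanish by symmetry):
  i = 0 (even): a_0 · C_{0} = -4 · 1 = -4
  i = 1 (odd): ∫ x^1 ρ_sc = 0 (vanishes)
  i = 2 (even): a_2 · C_{1} = -3 · 1 = -3
  i = 3 (odd): ∫ x^3 ρ_sc = 0 (vanishes)
  i = 4 (even): a_4 · C_{2} = 3 · 2 = 6
  i = 5 (odd): ∫ x^5 ρ_sc = 0 (vanishes)
  i = 6 (even): a_6 · C_{3} = -2 · 5 = -10

Summing the contributions: ∫_{−2}^{2} p(x) ρ_sc(x) dx = (-4) + (-3) + 6 + (-10) = -11.


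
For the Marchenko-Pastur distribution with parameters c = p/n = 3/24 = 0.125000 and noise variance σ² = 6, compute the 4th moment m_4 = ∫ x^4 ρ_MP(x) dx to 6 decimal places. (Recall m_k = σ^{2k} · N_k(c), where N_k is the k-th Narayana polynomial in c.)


E[X⁴] = σ⁸ (1 + 6c + 6c² + c³) (fourth MP moment). With σ² = 6 (so σ⁸ = 1296) and c = 3/24 = 0.125000: E[X⁴] = 1296 · (1 + 6·0.125000 + 6·(0.125000)² + (0.125000)³) = 1296 · 1.845703.

So E[X^4] = 2392.031250.


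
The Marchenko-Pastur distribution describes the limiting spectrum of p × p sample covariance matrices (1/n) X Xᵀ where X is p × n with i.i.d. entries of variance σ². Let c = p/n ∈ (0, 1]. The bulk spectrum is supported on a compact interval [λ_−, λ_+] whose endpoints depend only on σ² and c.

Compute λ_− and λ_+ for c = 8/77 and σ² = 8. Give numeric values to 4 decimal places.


c = 8/77 = 0.103896; √c = 0.322329.
λ_− = σ² (1 − √c)² = 8 · (1 − 0.322329)² = 8 · (0.677671)² = 3.673902.
λ_+ = σ² (1 + √c)² = 8 · (1 + 0.322329)² = 8 · (1.322329)² = 13.988436.

Rounded to 4 decimal places: λ_− ≈ 3.6739, λ_+ ≈ 13.9884.


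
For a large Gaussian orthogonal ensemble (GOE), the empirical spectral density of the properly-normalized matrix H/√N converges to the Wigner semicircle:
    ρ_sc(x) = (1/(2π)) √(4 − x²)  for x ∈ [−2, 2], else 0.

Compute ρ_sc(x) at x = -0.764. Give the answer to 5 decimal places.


ρ_sc(x) = (1/(2π)) √(4 − x²). With x = -0.764:
  4 − x² = 4 − (-0.764)² = 4 − 0.583696 = 3.416304.
  √(4 − x²) = 1.848325.
  1/(2π) = 0.159155.
  ρ_sc(-0.764) = 0.159155 · 1.848325 = 0.294170.

Rounded to 5 decimal places: ρ_sc(-0.764) ≈ 0.29417.


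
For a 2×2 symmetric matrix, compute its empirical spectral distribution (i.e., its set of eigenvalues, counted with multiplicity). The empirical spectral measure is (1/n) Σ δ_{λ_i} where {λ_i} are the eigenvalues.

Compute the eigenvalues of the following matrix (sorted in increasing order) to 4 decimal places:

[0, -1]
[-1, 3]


Since M is real symmetric, both eigenvalues are real; they are the roots of det(λI − M) = λ² − (tr M) λ + det M.
tr M = 0 + 3 = 3.
det M = 0·3 − (-1)² = 0 − 1 = -1.
Characteristic polynomial: λ² − 3λ − 1 = 0.
Discriminant Δ = (tr M)² − 4·det M = 9 − (-4) = 13; √Δ = 3.605551.
λ = (tr M ± √Δ)/2 = (3 ± 3.605551)/2, giving (tr M − √Δ)/2 = -0.3028 and (tr M + √Δ)/2 = 3.3028.

Eigenvalues sorted in increasing order: [-0.3028, 3.3028].


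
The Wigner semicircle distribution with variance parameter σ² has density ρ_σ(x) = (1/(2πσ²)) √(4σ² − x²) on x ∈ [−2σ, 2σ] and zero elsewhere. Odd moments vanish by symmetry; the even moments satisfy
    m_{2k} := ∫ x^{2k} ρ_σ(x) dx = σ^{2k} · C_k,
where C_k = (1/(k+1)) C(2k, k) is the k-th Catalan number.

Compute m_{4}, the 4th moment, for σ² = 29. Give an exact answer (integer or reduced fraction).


By the scaled semicircle moment identity, m_{2k} = σ^{2k} · C_k with k = 2.
C_2 = (1/(k+1)) · C(2k, k) = (1/3) · C(4, 2) = (1/3) · 6 = 2.
σ^{2k} = (σ²)^k = (29)^2 = 841.

Therefore m_{4} = σ^{4} · C_2 = 841 · 2 = 1682.


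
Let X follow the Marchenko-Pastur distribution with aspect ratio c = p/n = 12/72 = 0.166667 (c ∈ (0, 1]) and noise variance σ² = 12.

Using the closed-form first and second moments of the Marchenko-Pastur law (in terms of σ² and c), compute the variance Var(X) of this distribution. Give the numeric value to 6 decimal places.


Recall the MP moments m_1 = E[X] = σ² and m_2 = E[X²] = σ⁴ (1 + c).
m_1 = E[X] = σ² = 12, so m_1² = 144.
m_2 = E[X²] = σ⁴ (1 + c) = 144 · (1 + 0.166667) = 144 · 1.166667 = 168.000000.
(Note m_2 − m_1² simplifies to c · σ⁴ = 0.166667 · 144.)

Var(X) = m_2 − m_1² = 168.000000 − 144 = 24.000000.


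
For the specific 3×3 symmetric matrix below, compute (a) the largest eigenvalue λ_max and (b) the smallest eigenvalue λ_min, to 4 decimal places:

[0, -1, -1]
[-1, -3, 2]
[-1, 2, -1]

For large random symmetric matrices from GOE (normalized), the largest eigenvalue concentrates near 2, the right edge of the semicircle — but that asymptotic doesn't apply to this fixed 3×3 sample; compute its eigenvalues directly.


Since M is real symmetric, all three eigenvalues are real; they are the roots of det(λI − M) = λ³ − (tr M) λ² + s λ − det M, where s is the sum of the principal 2×2 minors.
tr M = 0 + (-3) + (-1) = -4.
s = (0·(-3) − (-1)²) + (0·(-1) − (-1)²) + ((-3)·(-1) − 2²) = -1 + (-1) + (-1) = -3.
det M (expand along row 1) = 0·(-1) − (-1)·3 + (-1)·(-5) = 8.
Characteristic polynomial: λ³ + 4λ² − 3λ − 8 = 0.
Substitute λ = y + (tr M)/3 = y − 1.333333 to remove the quadratic term: y³ + p·y + q = 0 with p = s − (tr M)²/3 = -8.333333 and q = −2(tr M)³/27 + (tr M)·s/3 − det M = 0.740741.
Three real roots ⇒ use the trigonometric (Viète) form: r = 2√(−p/3) = 3.333333, φ = arccos(3q/(p·r)) = arccos(-0.080000) = 1.650882 rad.
y_k = r·cos(φ/3 − 2πk/3) for k = 0, 1, 2 gives y = 2.841236, 0.088973, -2.930210.
λ_k = y_k − 1.333333 gives λ = 1.5079, -1.2444, -4.2635 (check: the sum is -4.0000 = tr M).

Hence λ_max = 1.5079 and λ_min = -4.2635.


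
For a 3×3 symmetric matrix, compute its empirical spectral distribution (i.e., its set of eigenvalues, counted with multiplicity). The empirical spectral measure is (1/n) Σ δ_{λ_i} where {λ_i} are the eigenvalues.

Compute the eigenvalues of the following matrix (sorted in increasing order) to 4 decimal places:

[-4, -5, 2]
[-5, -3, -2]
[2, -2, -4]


Since M is real symmetric, all three eigenvalues are real; they are the roots of det(λI − M) = λ³ − (tr M) λ² + s λ − det M, where s is the sum of the principal 2×2 minors.
tr M = -4 + (-3) + (-4) = -11.
s = ((-4)·(-3) − (-5)²) + ((-4)·(-4) − 2²) + ((-3)·(-4) − (-2)²) = -13 + 12 + 8 = 7.
det M (expand along row 1) = (-4)·8 − (-5)·24 + 2·16 = 120.
Characteristic polynomial: λ³ + 11λ² + 7λ − 120 = 0.
Substitute λ = y + (tr M)/3 = y − 3.666667 to remove the quadratic term: y³ + p·y + q = 0 with p = s − (tr M)²/3 = -33.333333 and q = −2(tr M)³/27 + (tr M)·s/3 − det M = -47.074074.
Three real roots ⇒ use the trigonometric (Viète) form: r = 2√(−p/3) = 6.666667, φ = arccos(3q/(p·r)) = arccos(0.635500) = 0.882140 rad.
y_k = r·cos(φ/3 − 2πk/3) for k = 0, 1, 2 gives y = 6.380526, -1.516942, -4.863584.
λ_k = y_k − 3.666667 gives λ = 2.7139, -5.1836, -8.5303 (check: the sum is -11.0000 = tr M).

Eigenvalues sorted in increasing order: [-8.5303, -5.1836, 2.7139].


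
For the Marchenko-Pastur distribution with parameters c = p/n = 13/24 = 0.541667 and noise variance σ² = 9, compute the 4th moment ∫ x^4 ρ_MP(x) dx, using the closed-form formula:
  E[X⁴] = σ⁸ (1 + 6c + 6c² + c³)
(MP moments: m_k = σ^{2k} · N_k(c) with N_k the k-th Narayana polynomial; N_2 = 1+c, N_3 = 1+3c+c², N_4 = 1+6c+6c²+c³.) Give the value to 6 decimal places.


E[X⁴] = σ⁸ (1 + 6c + 6c² + c³) (fourth MP moment). With σ² = 9 (so σ⁸ = 6561) and c = 13/24 = 0.541667: E[X⁴] = 6561 · (1 + 6·0.541667 + 6·(0.541667)² + (0.541667)³) = 6561 · 6.169343.

So E[X^4] = 40477.060547.


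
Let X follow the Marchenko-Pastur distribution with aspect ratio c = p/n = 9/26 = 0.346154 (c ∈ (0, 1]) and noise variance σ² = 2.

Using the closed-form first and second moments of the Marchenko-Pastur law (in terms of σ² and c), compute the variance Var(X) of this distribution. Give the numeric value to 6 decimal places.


Recall the MP moments m_1 = E[X] = σ² and m_2 = E[X²] = σ⁴ (1 + c).
m_1 = E[X] = σ² = 2, so m_1² = 4.
m_2 = E[X²] = σ⁴ (1 + c) = 4 · (1 + 0.346154) = 4 · 1.346154 = 5.384615.
(Note m_2 − m_1² simplifies to c · σ⁴ = 0.346154 · 4.)

Var(X) = m_2 − m_1² = 5.384615 − 4 = 1.384615.


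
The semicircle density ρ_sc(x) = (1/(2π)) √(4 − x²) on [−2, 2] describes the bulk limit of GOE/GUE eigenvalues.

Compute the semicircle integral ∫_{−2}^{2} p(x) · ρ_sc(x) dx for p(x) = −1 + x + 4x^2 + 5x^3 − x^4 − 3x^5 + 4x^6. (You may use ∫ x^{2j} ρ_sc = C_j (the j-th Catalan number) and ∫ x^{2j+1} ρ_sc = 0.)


Write p(x) = Σ a_i x^i, split into monomials and integrate each against ρ_sc separately.
Using ∫ x^{2j} ρ_sc = C_j = (1/(j+1)) C(2j, j) (Catalan numbers) and ∫ x^{2j+1} ρ_sc = 0 (odd monomials vanish by symmetry):
  i = 0 (even): a_0 · C_{0} = -1 · 1 = -1
  i = 1 (odd): ∫ x^1 ρ_sc = 0 (vanishes)
  i = 2 (even): a_2 · C_{1} = 4 · 1 = 4
  i = 3 (odd): ∫ x^3 ρ_sc = 0 (vanishes)
  i = 4 (even): a_4 · C_{2} = -1 · 2 = -2
  i = 5 (odd): ∫ x^5 ρ_sc = 0 (vanishes)
  i = 6 (even): a_6 · C_{3} = 4 · 5 = 20

Summing the contributions: ∫_{−2}^{2} p(x) ρ_sc(x) dx = (-1) + 4 + (-2) + 20 = 21.


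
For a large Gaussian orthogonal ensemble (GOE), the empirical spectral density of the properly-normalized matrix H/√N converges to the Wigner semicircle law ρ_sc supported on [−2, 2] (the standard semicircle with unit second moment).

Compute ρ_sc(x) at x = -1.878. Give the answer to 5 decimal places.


ρ_sc(x) = (1/(2π)) √(4 − x²). With x = -1.878:
  4 − x² = 4 − (-1.878)² = 4 − 3.526884 = 0.473116.
  √(4 − x²) = 0.687834.
  1/(2π) = 0.159155.
  ρ_sc(-1.878) = 0.159155 · 0.687834 = 0.109472.

Rounded to 5 decimal places: ρ_sc(-1.878) ≈ 0.10947.


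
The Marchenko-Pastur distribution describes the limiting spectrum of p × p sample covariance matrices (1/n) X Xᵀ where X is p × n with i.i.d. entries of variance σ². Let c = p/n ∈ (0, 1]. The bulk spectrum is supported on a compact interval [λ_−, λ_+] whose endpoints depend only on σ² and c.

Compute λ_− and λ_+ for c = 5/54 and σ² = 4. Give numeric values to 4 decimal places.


c = 5/54 = 0.092593; √c = 0.304290.
λ_− = σ² (1 − √c)² = 4 · (1 − 0.304290)² = 4 · (0.695710)² = 1.936048.
λ_+ = σ² (1 + √c)² = 4 · (1 + 0.304290)² = 4 · (1.304290)² = 6.804693.

Rounded to 4 decimal places: λ_− ≈ 1.9360, λ_+ ≈ 6.8047.


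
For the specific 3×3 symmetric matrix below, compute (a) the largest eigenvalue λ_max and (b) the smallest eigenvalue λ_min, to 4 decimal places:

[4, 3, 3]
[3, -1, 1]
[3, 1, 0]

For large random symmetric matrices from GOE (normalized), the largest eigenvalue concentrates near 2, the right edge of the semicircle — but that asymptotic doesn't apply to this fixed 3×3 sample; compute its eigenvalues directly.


Since M is real symmetric, all three eigenvalues are real; they are the roots of det(λI − M) = λ³ − (tr M) λ² + s λ − det M, where s is the sum of the principal 2×2 minors.
tr M = 4 + (-1) + 0 = 3.
s = (4·(-1) − 3²) + (4·0 − 3²) + ((-1)·0 − 1²) = -13 + (-9) + (-1) = -23.
det M (expand along row 1) = 4·(-1) − 3·(-3) + 3·6 = 23.
Characteristic polynomial: λ³ − 3λ² − 23λ − 23 = 0.
Substitute λ = y + (tr M)/3 = y + 1.000000 to remove the quadratic term: y³ + p·y + q = 0 with p = s − (tr M)²/3 = -26.000000 and q = −2(tr M)³/27 + (tr M)·s/3 − det M = -48.000000.
Three real roots ⇒ use the trigonometric (Viète) form: r = 2√(−p/3) = 5.887841, φ = arccos(3q/(p·r)) = arccos(0.940661) = 0.346224 rad.
y_k = r·cos(φ/3 − 2πk/3) for k = 0, 1, 2 gives y = 5.848674, -2.337175, -3.511499.
λ_k = y_k + 1.000000 gives λ = 6.8487, -1.3372, -2.5115 (check: the sum is 3.0000 = tr M).

Hence λ_max = 6.8487 and λ_min = -2.5115.


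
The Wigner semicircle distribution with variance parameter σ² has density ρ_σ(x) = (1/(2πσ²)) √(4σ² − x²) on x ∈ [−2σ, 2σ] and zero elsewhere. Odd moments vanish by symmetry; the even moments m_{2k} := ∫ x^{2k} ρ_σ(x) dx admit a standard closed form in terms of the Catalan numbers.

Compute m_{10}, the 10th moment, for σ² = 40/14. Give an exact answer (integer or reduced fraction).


By the scaled semicircle moment identity, m_{2k} = σ^{2k} · C_k with k = 5.
C_5 = (1/(k+1)) · C(2k, k) = (1/6) · C(10, 5) = (1/6) · 252 = 42.
σ^{2k} = (σ²)^k = (40/14)^5 = 3200000/16807.

Therefore m_{10} = σ^{10} · C_5 = (3200000/16807) · 42 = 19200000/2401.


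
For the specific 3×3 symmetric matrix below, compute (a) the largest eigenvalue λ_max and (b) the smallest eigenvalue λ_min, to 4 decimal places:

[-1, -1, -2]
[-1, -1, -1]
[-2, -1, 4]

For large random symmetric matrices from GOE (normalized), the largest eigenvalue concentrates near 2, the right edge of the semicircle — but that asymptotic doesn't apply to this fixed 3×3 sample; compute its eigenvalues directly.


Since M is real symmetric, all three eigenvalues are real; they are the roots of det(λI − M) = λ³ − (tr M) λ² + s λ − det M, where s is the sum of the principal 2×2 minors.
tr M = -1 + (-1) + 4 = 2.
s = ((-1)·(-1) − (-1)²) + ((-1)·4 − (-2)²) + ((-1)·4 − (-1)²) = 0 + (-8) + (-5) = -13.
det M (expand along row 1) = (-1)·(-5) − (-1)·(-6) + (-2)·(-1) = 1.
Characteristic polynomial: λ³ − 2λ² − 13λ − 1 = 0.
Substitute λ = y + (tr M)/3 = y + 0.666667 to remove the quadratic term: y³ + p·y + q = 0 with p = s − (tr M)²/3 = -14.333333 and q = −2(tr M)³/27 + (tr M)·s/3 − det M = -10.259259.
Three real roots ⇒ use the trigonometric (Viète) form: r = 2√(−p/3) = 4.371626, φ = arccos(3q/(p·r)) = arccos(0.491187) = 1.057344 rad.
y_k = r·cos(φ/3 − 2πk/3) for k = 0, 1, 2 gives y = 4.102904, -0.744560, -3.358344.
λ_k = y_k + 0.666667 gives λ = 4.7696, -0.0779, -2.6917 (check: the sum is 2.0000 = tr M).

Hence λ_max = 4.7696 and λ_min = -2.6917.


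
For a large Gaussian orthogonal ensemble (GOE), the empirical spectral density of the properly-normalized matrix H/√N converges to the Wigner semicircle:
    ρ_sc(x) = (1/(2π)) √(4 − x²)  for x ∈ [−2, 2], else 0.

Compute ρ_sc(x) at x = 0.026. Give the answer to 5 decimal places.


ρ_sc(x) = (1/(2π)) √(4 − x²). With x = 0.026:
  4 − x² = 4 − (0.026)² = 4 − 0.000676 = 3.999324.
  √(4 − x²) = 1.999831.
  1/(2π) = 0.159155.
  ρ_sc(0.026) = 0.159155 · 1.999831 = 0.318283.

Rounded to 5 decimal places: ρ_sc(0.026) ≈ 0.31828.


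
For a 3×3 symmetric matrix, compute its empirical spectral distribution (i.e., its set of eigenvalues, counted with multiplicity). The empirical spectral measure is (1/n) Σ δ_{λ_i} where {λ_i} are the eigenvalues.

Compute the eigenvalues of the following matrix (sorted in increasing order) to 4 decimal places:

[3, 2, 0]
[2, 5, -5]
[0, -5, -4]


Since M is real symmetric, all three eigenvalues are real; they are the roots of det(λI − M) = λ³ − (tr M) λ² + s λ − det M, where s is the sum of the principal 2×2 minors.
tr M = 3 + 5 + (-4) = 4.
s = (3·5 − 2²) + (3·(-4) − 0²) + (5·(-4) − (-5)²) = 11 + (-12) + (-45) = -46.
det M (expand along row 1) = 3·(-45) − 2·(-8) + 0·(-10) = -119.
Characteristic polynomial: λ³ − 4λ² − 46λ + 119 = 0.
Substitute λ = y + (tr M)/3 = y + 1.333333 to remove the quadratic term: y³ + p·y + q = 0 with p = s − (tr M)²/3 = -51.333333 and q = −2(tr M)³/27 + (tr M)·s/3 − det M = 52.925926.
Three real roots ⇒ use the trigonometric (Viète) form: r = 2√(−p/3) = 8.273116, φ = arccos(3q/(p·r)) = arccos(-0.373870) = 1.953975 rad.
y_k = r·cos(φ/3 − 2πk/3) for k = 0, 1, 2 gives y = 6.579454, 1.053823, -7.633277.
λ_k = y_k + 1.333333 gives λ = 7.9128, 2.3872, -6.2999 (check: the sum is 4.0000 = tr M).

Eigenvalues sorted in increasing order: [-6.2999, 2.3872, 7.9128].


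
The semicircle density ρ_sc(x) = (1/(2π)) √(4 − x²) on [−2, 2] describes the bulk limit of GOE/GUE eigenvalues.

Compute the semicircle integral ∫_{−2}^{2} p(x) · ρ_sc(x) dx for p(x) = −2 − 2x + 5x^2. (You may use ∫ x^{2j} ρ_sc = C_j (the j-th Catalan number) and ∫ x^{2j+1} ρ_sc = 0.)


Write p(x) = Σ a_i x^i, split into monomials and integrate each against ρ_sc separately.
Using ∫ x^{2j} ρ_sc = C_j = (1/(j+1)) C(2j, j) (Catalan numbers) and ∫ x^{2j+1} ρ_sc = 0 (odd monomials vanish by symmetry):
  i = 0 (even): a_0 · C_{0} = -2 · 1 = -2
  i = 1 (odd): ∫ x^1 ρ_sc = 0 (vanishes)
  i = 2 (even): a_2 · C_{1} = 5 · 1 = 5

Summing the contributions: ∫_{−2}^{2} p(x) ρ_sc(x) dx = (-2) + 5 = 3.


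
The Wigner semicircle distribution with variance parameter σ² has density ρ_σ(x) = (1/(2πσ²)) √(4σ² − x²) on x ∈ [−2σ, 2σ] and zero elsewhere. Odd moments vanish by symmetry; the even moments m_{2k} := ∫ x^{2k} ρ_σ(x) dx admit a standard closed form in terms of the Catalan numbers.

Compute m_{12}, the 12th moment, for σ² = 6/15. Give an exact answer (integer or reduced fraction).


By the scaled semicircle moment identity, m_{2k} = σ^{2k} · C_k with k = 6.
C_6 = (1/(k+1)) · C(2k, k) = (1/7) · C(12, 6) = (1/7) · 924 = 132.
σ^{2k} = (σ²)^k = (6/15)^6 = 64/15625.

Therefore m_{12} = σ^{12} · C_6 = (64/15625) · 132 = 8448/15625.


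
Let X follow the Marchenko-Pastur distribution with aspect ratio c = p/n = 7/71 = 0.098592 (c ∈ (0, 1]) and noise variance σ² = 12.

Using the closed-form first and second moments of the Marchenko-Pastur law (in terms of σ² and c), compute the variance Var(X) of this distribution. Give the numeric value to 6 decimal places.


Recall the MP moments m_1 = E[X] = σ² and m_2 = E[X²] = σ⁴ (1 + c).
m_1 = E[X] = σ² = 12, so m_1² = 144.
m_2 = E[X²] = σ⁴ (1 + c) = 144 · (1 + 0.098592) = 144 · 1.098592 = 158.197183.
(Note m_2 − m_1² simplifies to c · σ⁴ = 0.098592 · 144.)

Var(X) = m_2 − m_1² = 158.197183 − 144 = 14.197183.


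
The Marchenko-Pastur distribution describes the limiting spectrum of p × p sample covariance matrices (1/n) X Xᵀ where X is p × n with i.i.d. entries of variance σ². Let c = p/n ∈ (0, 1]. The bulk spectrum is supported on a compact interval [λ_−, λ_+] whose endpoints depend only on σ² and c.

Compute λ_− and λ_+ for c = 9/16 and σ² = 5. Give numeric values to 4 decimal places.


c = 9/16 = 0.562500; √c = 0.750000.
λ_− = σ² (1 − √c)² = 5 · (1 − 0.750000)² = 5 · (0.250000)² = 0.312500.
λ_+ = σ² (1 + √c)² = 5 · (1 + 0.750000)² = 5 · (1.750000)² = 15.312500.

Rounded to 4 decimal places: λ_− ≈ 0.3125, λ_+ ≈ 15.3125.


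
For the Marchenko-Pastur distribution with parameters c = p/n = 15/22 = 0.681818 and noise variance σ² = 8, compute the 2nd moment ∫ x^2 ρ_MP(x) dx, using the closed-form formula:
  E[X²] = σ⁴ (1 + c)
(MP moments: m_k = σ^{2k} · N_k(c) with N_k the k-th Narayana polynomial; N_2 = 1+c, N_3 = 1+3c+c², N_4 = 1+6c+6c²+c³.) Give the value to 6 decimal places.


E[X²] = σ⁴ (1 + c) (second MP moment). With σ² = 8 (so σ⁴ = 64) and c = 15/22 = 0.681818: E[X²] = 64 · (1 + 0.681818) = 64 · 1.681818.

So E[X^2] = 107.636364.


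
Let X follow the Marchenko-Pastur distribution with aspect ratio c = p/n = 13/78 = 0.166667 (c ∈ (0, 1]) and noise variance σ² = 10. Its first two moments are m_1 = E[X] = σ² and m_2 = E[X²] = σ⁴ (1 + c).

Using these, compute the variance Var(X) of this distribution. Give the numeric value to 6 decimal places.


m_1 = E[X] = σ² = 10, so m_1² = 100.
m_2 = E[X²] = σ⁴ (1 + c) = 100 · (1 + 0.166667) = 100 · 1.166667 = 116.666667.
(Note m_2 − m_1² simplifies to c · σ⁴ = 0.166667 · 100.)

Var(X) = m_2 − m_1² = 116.666667 − 100 = 16.666667.


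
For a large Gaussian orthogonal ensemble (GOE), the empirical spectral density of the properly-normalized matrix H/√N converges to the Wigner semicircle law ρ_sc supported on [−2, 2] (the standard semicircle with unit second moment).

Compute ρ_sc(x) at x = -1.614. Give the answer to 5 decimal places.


ρ_sc(x) = (1/(2π)) √(4 − x²). With x = -1.614:
  4 − x² = 4 − (-1.614)² = 4 − 2.604996 = 1.395004.
  √(4 − x²) = 1.181103.
  1/(2π) = 0.159155.
  ρ_sc(-1.614) = 0.159155 · 1.181103 = 0.187978.

Rounded to 5 decimal places: ρ_sc(-1.614) ≈ 0.18798.


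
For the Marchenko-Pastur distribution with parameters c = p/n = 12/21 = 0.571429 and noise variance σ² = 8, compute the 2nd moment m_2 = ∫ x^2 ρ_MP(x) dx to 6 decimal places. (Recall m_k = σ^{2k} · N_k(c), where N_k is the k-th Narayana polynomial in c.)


E[X²] = σ⁴ (1 + c) (second MP moment). With σ² = 8 (so σ⁴ = 64) and c = 12/21 = 0.571429: E[X²] = 64 · (1 + 0.571429) = 64 · 1.571429.

So E[X^2] = 100.571429.


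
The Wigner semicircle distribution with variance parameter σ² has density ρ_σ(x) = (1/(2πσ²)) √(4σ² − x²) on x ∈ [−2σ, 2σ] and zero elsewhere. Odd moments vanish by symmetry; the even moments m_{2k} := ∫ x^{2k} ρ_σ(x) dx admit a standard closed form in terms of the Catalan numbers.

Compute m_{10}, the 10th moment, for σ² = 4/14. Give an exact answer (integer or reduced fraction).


By the scaled semicircle moment identity, m_{2k} = σ^{2k} · C_k with k = 5.
C_5 = (1/(k+1)) · C(2k, k) = (1/6) · C(10, 5) = (1/6) · 252 = 42.
σ^{2k} = (σ²)^k = (4/14)^5 = 32/16807.

Therefore m_{10} = σ^{10} · C_5 = (32/16807) · 42 = 192/2401.


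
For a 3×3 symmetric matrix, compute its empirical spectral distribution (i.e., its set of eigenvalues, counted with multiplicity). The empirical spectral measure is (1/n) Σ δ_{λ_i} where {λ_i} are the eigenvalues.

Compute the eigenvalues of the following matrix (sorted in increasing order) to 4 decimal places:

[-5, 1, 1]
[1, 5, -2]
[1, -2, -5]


Since M is real symmetric, all three eigenvalues are real; they are the roots of det(λI − M) = λ³ − (tr M) λ² + s λ − det M, where s is the sum of the principal 2×2 minors.
tr M = -5 + 5 + (-5) = -5.
s = ((-5)·5 − 1²) + ((-5)·(-5) − 1²) + (5·(-5) − (-2)²) = -26 + 24 + (-29) = -31.
det M (expand along row 1) = (-5)·(-29) − 1·(-3) + 1·(-7) = 141.
Characteristic polynomial: λ³ + 5λ² − 31λ − 141 = 0.
Substitute λ = y + (tr M)/3 = y − 1.666667 to remove the quadratic term: y³ + p·y + q = 0 with p = s − (tr M)²/3 = -39.333333 and q = −2(tr M)³/27 + (tr M)·s/3 − det M = -80.074074.
Three real roots ⇒ use the trigonometric (Viète) form: r = 2√(−p/3) = 7.241854, φ = arccos(3q/(p·r)) = arccos(0.843340) = 0.567328 rad.
y_k = r·cos(φ/3 − 2πk/3) for k = 0, 1, 2 gives y = 7.112746, -2.377406, -4.735340.
λ_k = y_k − 1.666667 gives λ = 5.4461, -4.0441, -6.4020 (check: the sum is -5.0000 = tr M).

Eigenvalues sorted in increasing order: [-6.4020, -4.0441, 5.4461].


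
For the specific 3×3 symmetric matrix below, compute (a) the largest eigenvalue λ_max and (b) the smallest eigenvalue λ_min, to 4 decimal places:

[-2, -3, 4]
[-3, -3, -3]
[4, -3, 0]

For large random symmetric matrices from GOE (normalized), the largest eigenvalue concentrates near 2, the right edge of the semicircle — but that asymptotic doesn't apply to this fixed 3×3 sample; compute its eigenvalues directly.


Since M is real symmetric, all three eigenvalues are real; they are the roots of det(λI − M) = λ³ − (tr M) λ² + s λ − det M, where s is the sum of the principal 2×2 minors.
tr M = -2 + (-3) + 0 = -5.
s = ((-2)·(-3) − (-3)²) + ((-2)·0 − 4²) + ((-3)·0 − (-3)²) = -3 + (-16) + (-9) = -28.
det M (expand along row 1) = (-2)·(-9) − (-3)·12 + 4·21 = 138.
Characteristic polynomial: λ³ + 5λ² − 28λ − 138 = 0.
Substitute λ = y + (tr M)/3 = y − 1.666667 to remove the quadratic term: y³ + p·y + q = 0 with p = s − (tr M)²/3 = -36.333333 and q = −2(tr M)³/27 + (tr M)·s/3 − det M = -82.074074.
Three real roots ⇒ use the trigonometric (Viète) form: r = 2√(−p/3) = 6.960204, φ = arccos(3q/(p·r)) = arccos(0.973644) = 0.230100 rad.
y_k = r·cos(φ/3 − 2πk/3) for k = 0, 1, 2 gives y = 6.939741, -3.007998, -3.931743.
λ_k = y_k − 1.666667 gives λ = 5.2731, -4.6747, -5.5984 (check: the sum is -5.0000 = tr M).

Hence λ_max = 5.2731 and λ_min = -5.5984.


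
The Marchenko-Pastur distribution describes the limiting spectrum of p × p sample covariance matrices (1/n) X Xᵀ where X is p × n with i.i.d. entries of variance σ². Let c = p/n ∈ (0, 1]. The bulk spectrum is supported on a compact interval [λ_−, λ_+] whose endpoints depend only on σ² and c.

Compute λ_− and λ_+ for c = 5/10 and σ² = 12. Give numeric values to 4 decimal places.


c = 5/10 = 0.500000; √c = 0.707107.
λ_− = σ² (1 − √c)² = 12 · (1 − 0.707107)² = 12 · (0.292893)² = 1.029437.
λ_+ = σ² (1 + √c)² = 12 · (1 + 0.707107)² = 12 · (1.707107)² = 34.970563.

Rounded to 4 decimal places: λ_− ≈ 1.0294, λ_+ ≈ 34.9706.


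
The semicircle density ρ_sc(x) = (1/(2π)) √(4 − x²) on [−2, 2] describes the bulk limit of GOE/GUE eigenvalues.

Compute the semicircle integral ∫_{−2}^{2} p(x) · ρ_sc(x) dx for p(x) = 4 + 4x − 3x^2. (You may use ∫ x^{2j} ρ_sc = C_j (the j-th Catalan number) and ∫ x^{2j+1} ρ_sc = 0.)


Write p(x) = Σ a_i x^i, split into monomials and integrate each against ρ_sc separately.
Using ∫ x^{2j} ρ_sc = C_j = (1/(j+1)) C(2j, j) (Catalan numbers) and ∫ x^{2j+1} ρ_sc = 0 (odd monomials vanish by symmetry):
  i = 0 (even): a_0 · C_{0} = 4 · 1 = 4
  i = 1 (odd): ∫ x^1 ρ_sc = 0 (vanishes)
  i = 2 (even): a_2 · C_{1} = -3 · 1 = -3

Summing the contributions: ∫_{−2}^{2} p(x) ρ_sc(x) dx = 4 + (-3) = 1.


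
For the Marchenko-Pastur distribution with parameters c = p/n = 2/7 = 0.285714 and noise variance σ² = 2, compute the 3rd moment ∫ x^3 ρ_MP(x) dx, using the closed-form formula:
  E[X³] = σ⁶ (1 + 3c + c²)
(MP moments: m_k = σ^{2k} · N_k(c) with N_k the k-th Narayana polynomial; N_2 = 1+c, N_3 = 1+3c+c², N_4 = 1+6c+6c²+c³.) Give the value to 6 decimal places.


E[X³] = σ⁶ (1 + 3c + c²) (third MP moment). With σ² = 2 (so σ⁶ = 8) and c = 2/7 = 0.285714: E[X³] = 8 · (1 + 3·0.285714 + (0.285714)²) = 8 · 1.938776.

So E[X^3] = 15.510204.


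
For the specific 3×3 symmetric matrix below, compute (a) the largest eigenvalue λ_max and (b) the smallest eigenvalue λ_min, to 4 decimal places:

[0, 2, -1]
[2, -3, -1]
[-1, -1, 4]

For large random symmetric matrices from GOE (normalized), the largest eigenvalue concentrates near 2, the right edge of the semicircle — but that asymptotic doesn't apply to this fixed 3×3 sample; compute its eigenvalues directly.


Since M is real symmetric, all three eigenvalues are real; they are the roots of det(λI − M) = λ³ − (tr M) λ² + s λ − det M, where s is the sum of the principal 2×2 minors.
tr M = 0 + (-3) + 4 = 1.
s = (0·(-3) − 2²) + (0·4 − (-1)²) + ((-3)·4 − (-1)²) = -4 + (-1) + (-13) = -18.
det M (expand along row 1) = 0·(-13) − 2·7 + (-1)·(-5) = -9.
Characteristic polynomial: λ³ − λ² − 18λ + 9 = 0.
Substitute λ = y + (tr M)/3 = y + 0.333333 to remove the quadratic term: y³ + p·y + q = 0 with p = s − (tr M)²/3 = -18.333333 and q = −2(tr M)³/27 + (tr M)·s/3 − det M = 2.925926.
Three real roots ⇒ use the trigonometric (Viète) form: r = 2√(−p/3) = 4.944132, φ = arccos(3q/(p·r)) = arccos(-0.096840) = 1.667788 rad.
y_k = r·cos(φ/3 − 2πk/3) for k = 0, 1, 2 gives y = 4.199597, 0.159819, -4.359416.
λ_k = y_k + 0.333333 gives λ = 4.5329, 0.4932, -4.0261 (check: the sum is 1.0000 = tr M).

Hence λ_max = 4.5329 and λ_min = -4.0261.
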